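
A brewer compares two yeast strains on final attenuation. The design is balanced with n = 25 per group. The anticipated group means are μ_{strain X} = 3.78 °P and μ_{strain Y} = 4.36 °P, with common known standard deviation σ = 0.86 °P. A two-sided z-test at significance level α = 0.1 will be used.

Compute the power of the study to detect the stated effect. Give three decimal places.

Standardized effect: d = |μ_{strain X} − μ_{strain Y}| / σ = |3.78 − 4.36| / 0.86 = 0.6744
Noncentrality parameter: δ = d·√(n/2) = 0.6744 × √(25/2) = 2.3844
Two-sided α = 0.1 → critical value z_{0.05} = 1.645.
Power = Φ(δ − 1.645) + Φ(−δ − 1.645) = Φ(0.740) + Φ(-4.029) = 0.7702 + 0.0000 = 0.7702.

Power ≈ 0.770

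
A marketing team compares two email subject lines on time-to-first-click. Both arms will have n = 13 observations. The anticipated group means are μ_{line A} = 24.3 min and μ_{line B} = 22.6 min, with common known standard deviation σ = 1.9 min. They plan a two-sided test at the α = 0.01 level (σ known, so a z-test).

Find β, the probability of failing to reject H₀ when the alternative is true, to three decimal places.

β ≈ 0.616

Standardized effect: d = |μ_{line A} − μ_{line B}| / σ = |24.3 − 22.6| / 1.9 = 0.8947
Noncentrality parameter: δ = d·√(n/2) = 0.8947 × √(13/2) = 2.2811
Two-sided α = 0.01 → critical value z_{0.005} = 2.576.
Power = Φ(δ − 2.576) + Φ(−δ − 2.576) = Φ(-0.295) + Φ(-4.857) = 0.3841 + 0.0000 = 0.3841.
Type II error: β = 1 − power = 1 − 0.3841 = 0.6159.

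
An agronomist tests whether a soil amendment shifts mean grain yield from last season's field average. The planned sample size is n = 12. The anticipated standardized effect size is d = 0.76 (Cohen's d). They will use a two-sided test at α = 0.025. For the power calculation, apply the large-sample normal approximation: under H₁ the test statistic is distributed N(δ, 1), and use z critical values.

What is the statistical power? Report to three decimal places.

Power ≈ 0.652

Noncentrality parameter: δ = d·√n = 0.76 × √12 = 2.6327
Two-sided α = 0.025 → critical value z_{0.0125} = 2.241.
Power = Φ(δ − 2.241) + Φ(−δ − 2.241) = Φ(0.391) + Φ(-4.874) = 0.6522 + 0.0000 = 0.6522.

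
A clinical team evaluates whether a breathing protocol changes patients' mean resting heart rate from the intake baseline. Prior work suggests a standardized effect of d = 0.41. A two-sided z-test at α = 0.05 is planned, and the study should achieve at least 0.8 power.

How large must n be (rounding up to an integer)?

For power 0.8 need Φ(δ − z_{0.025}) = 0.8, so δ = z_{0.025} + z_{0.20} = 1.960 + 0.842 = 2.802.
(The Φ(−δ − z_{α/2}) term is vanishingly small for δ > 0 and is dropped in the standard sample-size formula.)
δ = d·√n ⇒ n = (δ/d)² = (2.802 / 0.41)² = 46.69.
Round up to the next whole unit.

n = 47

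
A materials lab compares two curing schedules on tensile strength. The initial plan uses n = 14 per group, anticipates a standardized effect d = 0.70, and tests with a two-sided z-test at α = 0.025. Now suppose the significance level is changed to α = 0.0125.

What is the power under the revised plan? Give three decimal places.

δ = d·√(n/2) = 0.70 × √(14/2) = 1.8520 (unchanged). New critical value: z_{0.0063} = 2.498.
Revised power = Φ(δ − 2.498) + Φ(−δ − 2.498) = Φ(-0.646) + Φ(-4.350) = 0.2592 + 0.0000 = 0.2593.

Power ≈ 0.259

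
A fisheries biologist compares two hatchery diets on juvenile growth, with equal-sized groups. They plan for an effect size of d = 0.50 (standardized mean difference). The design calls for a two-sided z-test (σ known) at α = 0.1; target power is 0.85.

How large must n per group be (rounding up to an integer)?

n = 58 per group

Set Φ(δ − 1.645) = 0.85; then δ − 1.645 = Φ⁻¹(0.85) = 1.036, giving δ = 2.681.
(For δ > 0 the lower-tail rejection region contributes negligibly to power, so the one-term inversion is standard.)
δ = d·√(n/2) ⇒ n = 2(δ/d)² = 2 × (2.681 / 0.50)² = 57.51.
Round up to the next whole unit.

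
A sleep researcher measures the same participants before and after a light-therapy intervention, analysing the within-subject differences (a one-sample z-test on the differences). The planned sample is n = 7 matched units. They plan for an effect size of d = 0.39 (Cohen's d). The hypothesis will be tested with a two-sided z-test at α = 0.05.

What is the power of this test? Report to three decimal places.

Noncentrality parameter: δ = d·√n = 0.39 × √7 = 1.0318
Critical value for a two-sided test at α = 0.05: z_{α/2} = 1.960.
Power = Φ(δ − 1.960) + Φ(−δ − 1.960) = Φ(-0.928) + Φ(-2.992) = 0.1767 + 0.0014 = 0.1781.

Power ≈ 0.178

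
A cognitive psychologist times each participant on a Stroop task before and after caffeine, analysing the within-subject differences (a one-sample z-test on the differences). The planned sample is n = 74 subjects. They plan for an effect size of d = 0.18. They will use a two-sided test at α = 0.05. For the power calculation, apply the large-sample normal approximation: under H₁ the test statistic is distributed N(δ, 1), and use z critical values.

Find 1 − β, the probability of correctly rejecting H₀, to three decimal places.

Noncentrality parameter: δ = d·√n = 0.18 × √74 = 1.5484
Critical value for a two-sided test at α = 0.05: z_{α/2} = 1.960.
Power = Φ(δ − 1.960) + Φ(−δ − 1.960) = Φ(-0.412) + Φ(-3.508) = 0.3403 + 0.0002 = 0.3406.

Power ≈ 0.341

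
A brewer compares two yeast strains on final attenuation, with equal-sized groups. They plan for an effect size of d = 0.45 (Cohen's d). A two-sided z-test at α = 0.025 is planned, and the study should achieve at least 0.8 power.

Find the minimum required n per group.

n = 94 per group

Set Φ(δ − 2.241) = 0.8; then δ − 2.241 = Φ⁻¹(0.8) = 0.842, giving δ = 3.083.
(For δ > 0 the lower-tail rejection region contributes negligibly to power, so the one-term inversion is standard.)
δ = d·√(n/2) ⇒ n = 2(δ/d)² = 2 × (3.083 / 0.45)² = 93.88.
Rounding up, n = 94 per group.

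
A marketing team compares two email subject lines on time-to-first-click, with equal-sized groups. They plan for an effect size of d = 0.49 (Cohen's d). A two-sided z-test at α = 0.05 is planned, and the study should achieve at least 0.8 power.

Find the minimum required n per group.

Set Φ(δ − 1.960) = 0.8; then δ − 1.960 = Φ⁻¹(0.8) = 0.842, giving δ = 2.802.
(The Φ(−δ − z_{α/2}) term is vanishingly small for δ > 0 and is dropped in the standard sample-size formula.)
δ = d·√(n/2) ⇒ n = 2(δ/d)² = 2 × (2.802 / 0.49)² = 65.38.
Round up to the next whole unit.

n = 66 per group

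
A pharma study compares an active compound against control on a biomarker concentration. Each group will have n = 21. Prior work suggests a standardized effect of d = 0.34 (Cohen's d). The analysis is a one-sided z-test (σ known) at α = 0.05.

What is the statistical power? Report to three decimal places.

Noncentrality parameter: δ = d·√(n/2) = 0.34 × √(21/2) = 1.1017
Critical value for a one-sided test at α = 0.05: z_α = 1.645.
Power = P(Z > 1.645 − δ) = Φ(-0.543) = 0.2935.

Power ≈ 0.294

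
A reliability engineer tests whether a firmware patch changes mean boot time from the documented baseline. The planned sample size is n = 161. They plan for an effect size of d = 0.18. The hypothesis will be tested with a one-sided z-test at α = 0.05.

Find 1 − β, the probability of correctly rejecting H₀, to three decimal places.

Noncentrality parameter: λ = d·√n = 0.18 × √161 = 2.2839
Critical value for a one-sided test at α = 0.05: z_α = 1.645.
Power = P(Z > 1.645 − λ) = Φ(0.639) = 0.7386.

Power ≈ 0.739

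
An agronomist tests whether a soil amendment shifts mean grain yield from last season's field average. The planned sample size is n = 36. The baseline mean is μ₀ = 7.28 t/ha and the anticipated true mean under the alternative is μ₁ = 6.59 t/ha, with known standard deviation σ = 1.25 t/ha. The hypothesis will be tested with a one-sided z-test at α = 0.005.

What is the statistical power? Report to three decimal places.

Power ≈ 0.769

Standardized effect: d = |μ₁ − μ₀| / σ = |6.59 − 7.28| / 1.25 = 0.5520
Noncentrality parameter: λ = d·√n = 0.5520 × √36 = 3.3120
One-sided α = 0.005 → critical value z_{0.005} = 2.576.
Power = Φ(λ − 2.576) = Φ(0.736) = 0.7692.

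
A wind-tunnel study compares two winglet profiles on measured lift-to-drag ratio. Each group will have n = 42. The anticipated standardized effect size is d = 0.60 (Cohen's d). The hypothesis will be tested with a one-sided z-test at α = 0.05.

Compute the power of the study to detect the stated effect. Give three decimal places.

Power ≈ 0.865

Noncentrality parameter: δ = d·√(n/2) = 0.60 × √(42/2) = 2.7495
One-sided α = 0.05 → critical value z_{0.05} = 1.645.
Power = Φ(δ − 1.645) = Φ(1.105) = 0.8654.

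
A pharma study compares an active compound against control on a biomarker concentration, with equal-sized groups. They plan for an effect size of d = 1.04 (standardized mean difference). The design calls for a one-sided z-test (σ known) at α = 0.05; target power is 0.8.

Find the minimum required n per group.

Set Φ(δ − 1.645) = 0.8; then δ − 1.645 = Φ⁻¹(0.8) = 0.842, giving δ = 2.486.
δ = d·√(n/2) ⇒ n = 2(δ/d)² = 2 × (2.486 / 1.04)² = 11.43.
Rounding up, n = 12 per group.

n = 12 per group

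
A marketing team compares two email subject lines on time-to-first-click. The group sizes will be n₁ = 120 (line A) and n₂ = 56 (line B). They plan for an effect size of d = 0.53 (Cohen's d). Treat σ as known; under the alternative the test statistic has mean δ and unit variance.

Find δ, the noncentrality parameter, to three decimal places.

The noncentrality parameter scales effect size by the design's sample-size factor: δ = d / √(1/n₁ + 1/n₂) = 0.53 / √(1/120 + 1/56) = 3.2749

δ ≈ 3.275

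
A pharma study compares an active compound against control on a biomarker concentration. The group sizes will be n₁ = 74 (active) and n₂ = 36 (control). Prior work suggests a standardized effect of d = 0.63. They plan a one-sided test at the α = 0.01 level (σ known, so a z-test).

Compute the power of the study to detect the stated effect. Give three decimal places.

Power ≈ 0.781

Noncentrality parameter: δ = d / √(1/n₁ + 1/n₂) = 0.63 / √(1/74 + 1/36) = 3.1004
One-sided α = 0.01 → critical value z_{0.01} = 2.326.
Power = Φ(δ − 2.326) = Φ(0.774) = 0.7805.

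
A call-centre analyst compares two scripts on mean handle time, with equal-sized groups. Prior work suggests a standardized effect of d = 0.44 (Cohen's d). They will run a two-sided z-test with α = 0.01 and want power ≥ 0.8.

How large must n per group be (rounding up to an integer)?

n = 121 per group

For power 0.8 need Φ(δ − z_{0.005}) = 0.8, so δ = z_{0.005} + z_{0.20} = 2.576 + 0.842 = 3.417.
(For δ > 0 the lower-tail rejection region contributes negligibly to power, so the one-term inversion is standard.)
δ = d·√(n/2) ⇒ n = 2(δ/d)² = 2 × (3.417 / 0.44)² = 120.65.
Round up to the next whole unit.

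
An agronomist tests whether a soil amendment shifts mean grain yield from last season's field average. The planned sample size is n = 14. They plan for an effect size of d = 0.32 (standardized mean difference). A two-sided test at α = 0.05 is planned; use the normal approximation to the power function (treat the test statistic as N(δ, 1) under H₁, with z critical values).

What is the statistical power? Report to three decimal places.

Power ≈ 0.224

Noncentrality parameter: λ = d·√n = 0.32 × √14 = 1.1973
Critical value for a two-sided test at α = 0.05: z_{α/2} = 1.960.
Power = Φ(λ − 1.960) + Φ(−λ − 1.960) = Φ(-0.763) + Φ(-3.157) = 0.2228 + 0.0008 = 0.2236.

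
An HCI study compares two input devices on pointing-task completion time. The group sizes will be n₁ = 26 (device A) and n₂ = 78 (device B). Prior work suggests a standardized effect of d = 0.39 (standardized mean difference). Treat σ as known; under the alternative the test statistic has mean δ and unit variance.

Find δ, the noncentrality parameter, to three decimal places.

δ ≈ 1.722

The noncentrality parameter scales effect size by the design's sample-size factor: δ = d / √(1/n₁ + 1/n₂) = 0.39 / √(1/26 + 1/78) = 1.7222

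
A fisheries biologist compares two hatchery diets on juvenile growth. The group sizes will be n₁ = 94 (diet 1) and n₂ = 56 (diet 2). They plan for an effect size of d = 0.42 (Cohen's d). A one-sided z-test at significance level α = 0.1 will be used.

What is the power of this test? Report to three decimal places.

Noncentrality parameter: δ = d / √(1/n₁ + 1/n₂) = 0.42 / √(1/94 + 1/56) = 2.4881
One-sided α = 0.1 → critical value z_{0.1} = 1.282.
Power = P(Z > 1.282 − δ) = Φ(1.207) = 0.8862.

Power ≈ 0.886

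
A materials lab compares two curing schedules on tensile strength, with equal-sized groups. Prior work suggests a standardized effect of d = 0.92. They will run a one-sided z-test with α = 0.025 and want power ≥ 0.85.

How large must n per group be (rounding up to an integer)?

Set Φ(δ − 1.960) = 0.85; then δ − 1.960 = Φ⁻¹(0.85) = 1.036, giving δ = 2.996.
δ = d·√(n/2) ⇒ n = 2(δ/d)² = 2 × (2.996 / 0.92)² = 21.22.
Round up to the next whole unit.

n = 22 per group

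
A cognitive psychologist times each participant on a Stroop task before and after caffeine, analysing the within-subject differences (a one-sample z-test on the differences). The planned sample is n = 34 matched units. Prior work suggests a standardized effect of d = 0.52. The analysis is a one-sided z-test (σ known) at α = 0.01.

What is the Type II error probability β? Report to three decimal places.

Noncentrality parameter: δ = d·√n = 0.52 × √34 = 3.0321
One-sided α = 0.01 → critical value z_{0.01} = 2.326.
Power = P(Z > 2.326 − δ) = Φ(0.706) = 0.7598.
Type II error: β = 1 − power = 1 − 0.7598 = 0.2402.

β ≈ 0.240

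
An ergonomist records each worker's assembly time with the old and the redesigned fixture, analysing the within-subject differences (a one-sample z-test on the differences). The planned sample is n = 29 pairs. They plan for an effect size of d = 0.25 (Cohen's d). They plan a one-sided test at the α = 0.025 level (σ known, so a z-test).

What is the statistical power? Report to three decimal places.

Noncentrality parameter: δ = d·√n = 0.25 × √29 = 1.3463
One-sided α = 0.025 → critical value z_{0.025} = 1.960.
Power = Φ(δ − 1.960) = Φ(-0.614) = 0.2697.

Power ≈ 0.270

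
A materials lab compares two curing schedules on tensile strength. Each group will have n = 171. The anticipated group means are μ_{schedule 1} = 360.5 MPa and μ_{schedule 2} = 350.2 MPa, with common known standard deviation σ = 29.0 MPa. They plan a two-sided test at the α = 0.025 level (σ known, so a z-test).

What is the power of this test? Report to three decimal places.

Power ≈ 0.851

Standardized effect: d = |μ_{schedule 1} − μ_{schedule 2}| / σ = |360.5 − 350.2| / 29.0 = 0.3552
Noncentrality parameter: δ = d·√(n/2) = 0.3552 × √(171/2) = 3.2841
Critical value for a two-sided test at α = 0.025: z_{α/2} = 2.241.
Power = Φ(δ − 2.241) + Φ(−δ − 2.241) = Φ(1.043) + Φ(-5.526) = 0.8515 + 0.0000 = 0.8515.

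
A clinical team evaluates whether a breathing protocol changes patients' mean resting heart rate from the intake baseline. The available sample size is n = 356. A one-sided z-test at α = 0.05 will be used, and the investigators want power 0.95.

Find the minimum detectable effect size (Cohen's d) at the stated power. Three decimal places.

Need Φ(δ − 1.645) = 0.95, so δ = 1.645 + 1.645 = 3.290.
δ = d·√n ⇒ d = δ/√n = 3.290/√356 = 0.1744.

d ≈ 0.174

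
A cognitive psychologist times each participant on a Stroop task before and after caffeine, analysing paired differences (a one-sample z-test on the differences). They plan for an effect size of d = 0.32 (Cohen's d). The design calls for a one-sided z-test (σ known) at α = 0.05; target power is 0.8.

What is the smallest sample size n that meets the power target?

n = 61

For power 0.8 need Φ(δ − z_{0.05}) = 0.8, so δ = z_{0.05} + z_{0.20} = 1.645 + 0.842 = 2.486.
δ = d·√n ⇒ n = (δ/d)² = (2.486 / 0.32)² = 60.38.
Rounding up, n = 61.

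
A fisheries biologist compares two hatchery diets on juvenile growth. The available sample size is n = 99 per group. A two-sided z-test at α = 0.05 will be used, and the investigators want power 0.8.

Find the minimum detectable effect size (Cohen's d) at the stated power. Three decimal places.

Need Φ(δ − 1.960) = 0.8, so δ = 1.960 + 0.842 = 2.802.
(The second rejection-region term Φ(−δ − z_{α/2}) is negligible and dropped.)
δ = d·√(n/2) ⇒ d = δ/√(n/2) = 2.802/√(99/2) = 0.3982.

d ≈ 0.398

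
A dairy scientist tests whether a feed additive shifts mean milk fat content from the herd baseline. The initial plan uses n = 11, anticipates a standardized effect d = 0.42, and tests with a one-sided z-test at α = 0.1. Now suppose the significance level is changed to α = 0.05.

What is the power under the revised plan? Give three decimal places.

δ = d·√n = 0.42 × √11 = 1.3930 (unchanged). New critical value: z_{0.05} = 1.645.
Revised power = Φ(δ − 1.645) = Φ(-0.252) = 0.4006.

Power ≈ 0.401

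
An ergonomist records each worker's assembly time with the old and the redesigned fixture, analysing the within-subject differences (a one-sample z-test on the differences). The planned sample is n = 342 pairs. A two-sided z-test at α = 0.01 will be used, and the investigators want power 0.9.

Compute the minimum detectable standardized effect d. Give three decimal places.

d ≈ 0.209

Required noncentrality: δ = z_{0.005} + z_{0.10} = 2.576 + 1.282 = 3.857.
(Lower-tail contribution to power is negligible for δ > 0.)
δ = d·√n ⇒ d = δ/√n = 3.857/√342 = 0.2086.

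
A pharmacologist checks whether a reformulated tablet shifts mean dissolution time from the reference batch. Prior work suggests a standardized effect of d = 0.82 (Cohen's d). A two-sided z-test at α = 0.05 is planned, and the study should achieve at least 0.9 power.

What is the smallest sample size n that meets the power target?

n = 16

For power 0.9 need Φ(δ − z_{0.025}) = 0.9, so δ = z_{0.025} + z_{0.10} = 1.960 + 1.282 = 3.242.
(For δ > 0 the lower-tail rejection region contributes negligibly to power, so the one-term inversion is standard.)
δ = d·√n ⇒ n = (δ/d)² = (3.242 / 0.82)² = 15.63.
Rounding up, n = 16.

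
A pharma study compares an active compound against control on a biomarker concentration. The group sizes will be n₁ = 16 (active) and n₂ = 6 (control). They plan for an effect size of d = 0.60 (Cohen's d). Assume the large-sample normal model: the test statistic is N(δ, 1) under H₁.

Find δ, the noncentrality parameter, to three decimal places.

δ = d / √(1/n₁ + 1/n₂) = 0.60 / √(1/16 + 1/6) = 1.2534

δ ≈ 1.253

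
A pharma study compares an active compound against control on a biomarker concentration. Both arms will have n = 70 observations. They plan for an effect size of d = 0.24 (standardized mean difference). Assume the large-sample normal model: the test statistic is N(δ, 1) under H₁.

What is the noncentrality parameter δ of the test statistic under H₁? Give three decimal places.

δ ≈ 1.420

δ = d·√(n/2) = 0.24 × √(70/2) = 1.4199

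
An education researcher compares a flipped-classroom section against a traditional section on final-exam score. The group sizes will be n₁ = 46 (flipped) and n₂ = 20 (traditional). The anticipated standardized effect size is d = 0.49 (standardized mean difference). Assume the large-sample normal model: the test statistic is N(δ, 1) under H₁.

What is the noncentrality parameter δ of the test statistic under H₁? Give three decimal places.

δ = d / √(1/n₁ + 1/n₂) = 0.49 / √(1/46 + 1/20) = 1.8294

δ ≈ 1.829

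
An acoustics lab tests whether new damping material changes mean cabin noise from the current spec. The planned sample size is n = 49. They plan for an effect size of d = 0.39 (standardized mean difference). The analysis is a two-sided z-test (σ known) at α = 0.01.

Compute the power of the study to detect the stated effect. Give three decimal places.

Power ≈ 0.561

Noncentrality parameter: δ = d·√n = 0.39 × √49 = 2.7300
Two-sided α = 0.01 → critical value z_{0.005} = 2.576.
Power = Φ(δ − 2.576) + Φ(−δ − 2.576) = Φ(0.154) + Φ(-5.306) = 0.5613 + 0.0000 = 0.5613.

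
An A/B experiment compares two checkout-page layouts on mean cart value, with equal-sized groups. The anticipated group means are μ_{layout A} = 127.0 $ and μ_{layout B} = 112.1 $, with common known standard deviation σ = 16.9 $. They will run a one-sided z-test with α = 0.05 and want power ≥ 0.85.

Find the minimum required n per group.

Standardized effect: d = |μ_{layout A} − μ_{layout B}| / σ = |127.0 − 112.1| / 16.9 = 0.8817
Set Φ(δ − 1.645) = 0.85; then δ − 1.645 = Φ⁻¹(0.85) = 1.036, giving δ = 2.681.
δ = d·√(n/2) ⇒ n = 2(δ/d)² = 2 × (2.681 / 0.8817)² = 18.50.
Rounding up, n = 19 per group.

n = 19 per group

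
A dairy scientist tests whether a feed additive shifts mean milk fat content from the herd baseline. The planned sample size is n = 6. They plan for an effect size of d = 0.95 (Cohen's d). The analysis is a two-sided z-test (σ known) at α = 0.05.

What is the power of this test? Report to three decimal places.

Power ≈ 0.643

Noncentrality parameter: δ = d·√n = 0.95 × √6 = 2.3270
Two-sided α = 0.05 → critical value z_{0.025} = 1.960.
Power = Φ(δ − 1.960) + Φ(−δ − 1.960) = Φ(0.367) + Φ(-4.287) = 0.6432 + 0.0000 = 0.6432.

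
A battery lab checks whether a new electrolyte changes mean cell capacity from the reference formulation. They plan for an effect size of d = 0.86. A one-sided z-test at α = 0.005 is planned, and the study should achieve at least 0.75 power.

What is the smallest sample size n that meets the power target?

n = 15

For power 0.75 need Φ(δ − z_{0.005}) = 0.75, so δ = z_{0.005} + z_{0.25} = 2.576 + 0.674 = 3.250.
δ = d·√n ⇒ n = (δ/d)² = (3.250 / 0.86)² = 14.28.
Round up to the next whole unit.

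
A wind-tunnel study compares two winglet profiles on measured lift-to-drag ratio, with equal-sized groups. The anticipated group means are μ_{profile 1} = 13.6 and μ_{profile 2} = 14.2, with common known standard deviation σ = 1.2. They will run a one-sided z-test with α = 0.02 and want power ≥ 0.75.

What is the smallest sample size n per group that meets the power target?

n = 60 per group

Standardized effect: d = |μ_{profile 1} − μ_{profile 2}| / σ = |13.6 − 14.2| / 1.2 = 0.5000
Set Φ(δ − 2.054) = 0.75; then δ − 2.054 = Φ⁻¹(0.75) = 0.674, giving δ = 2.728.
δ = d·√(n/2) ⇒ n = 2(δ/d)² = 2 × (2.728 / 0.5000)² = 59.55.
Rounding up, n = 60 per group.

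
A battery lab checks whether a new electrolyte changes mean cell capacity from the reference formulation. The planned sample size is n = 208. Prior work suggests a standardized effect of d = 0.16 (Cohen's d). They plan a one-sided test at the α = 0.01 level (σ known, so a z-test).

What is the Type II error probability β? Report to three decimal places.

β ≈ 0.507

Noncentrality parameter: δ = d·√n = 0.16 × √208 = 2.3076
One-sided α = 0.01 → critical value z_{0.01} = 2.326.
Power = P(Z > 2.326 − δ) = Φ(-0.019) = 0.4925.
Type II error: β = 1 − power = 1 − 0.4925 = 0.5075.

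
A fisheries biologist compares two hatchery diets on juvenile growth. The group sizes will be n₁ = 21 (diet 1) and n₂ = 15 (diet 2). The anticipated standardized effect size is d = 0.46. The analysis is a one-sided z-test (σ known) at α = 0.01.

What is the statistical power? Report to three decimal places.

Noncentrality parameter: δ = d / √(1/n₁ + 1/n₂) = 0.46 / √(1/21 + 1/15) = 1.3607
Critical value for a one-sided test at α = 0.01: z_α = 2.326.
Power = Φ(δ − 2.326) = Φ(-0.966) = 0.1671.

Power ≈ 0.167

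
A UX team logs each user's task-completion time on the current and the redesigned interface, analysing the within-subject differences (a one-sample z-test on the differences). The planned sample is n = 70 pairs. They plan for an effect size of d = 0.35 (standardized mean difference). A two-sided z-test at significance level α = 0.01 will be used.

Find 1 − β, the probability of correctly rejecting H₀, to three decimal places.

Power ≈ 0.638

Noncentrality parameter: δ = d·√n = 0.35 × √70 = 2.9283
Two-sided α = 0.01 → critical value z_{0.005} = 2.576.
Power = Φ(δ − 2.576) + Φ(−δ − 2.576) = Φ(0.352) + Φ(-5.504) = 0.6378 + 0.0000 = 0.6378.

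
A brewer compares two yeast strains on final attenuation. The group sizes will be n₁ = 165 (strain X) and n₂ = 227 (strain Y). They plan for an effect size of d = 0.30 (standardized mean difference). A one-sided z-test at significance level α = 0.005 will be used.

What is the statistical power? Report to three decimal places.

Noncentrality parameter: δ = d / √(1/n₁ + 1/n₂) = 0.30 / √(1/165 + 1/227) = 2.9325
Critical value for a one-sided test at α = 0.005: z_α = 2.576.
Power = Φ(δ − 2.576) = Φ(0.357) = 0.6393.

Power ≈ 0.639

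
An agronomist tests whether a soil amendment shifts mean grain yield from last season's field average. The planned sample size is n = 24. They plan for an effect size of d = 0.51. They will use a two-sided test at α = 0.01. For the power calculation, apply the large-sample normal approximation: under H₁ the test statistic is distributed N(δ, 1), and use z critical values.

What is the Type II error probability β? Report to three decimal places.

Noncentrality parameter: δ = d·√n = 0.51 × √24 = 2.4985
Two-sided α = 0.01 → critical value z_{0.005} = 2.576.
Power = Φ(δ − 2.576) + Φ(−δ − 2.576) = Φ(-0.077) + Φ(-5.074) = 0.4692 + 0.0000 = 0.4692.
Type II error: β = 1 − power = 1 − 0.4692 = 0.5308.

β ≈ 0.531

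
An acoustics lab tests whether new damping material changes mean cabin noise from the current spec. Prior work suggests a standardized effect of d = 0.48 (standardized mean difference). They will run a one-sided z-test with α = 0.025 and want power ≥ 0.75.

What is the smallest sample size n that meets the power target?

Set Φ(δ − 1.960) = 0.75; then δ − 1.960 = Φ⁻¹(0.75) = 0.674, giving δ = 2.634.
δ = d·√n ⇒ n = (δ/d)² = (2.634 / 0.48)² = 30.12.
Round up to the next whole unit.

n = 31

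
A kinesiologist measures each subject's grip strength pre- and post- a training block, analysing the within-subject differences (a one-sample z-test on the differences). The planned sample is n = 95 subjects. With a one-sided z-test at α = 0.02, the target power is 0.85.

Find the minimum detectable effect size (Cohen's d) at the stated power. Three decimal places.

Need Φ(δ − 2.054) = 0.85, so δ = 2.054 + 1.036 = 3.090.
δ = d·√n ⇒ d = δ/√n = 3.090/√95 = 0.3170.

d ≈ 0.317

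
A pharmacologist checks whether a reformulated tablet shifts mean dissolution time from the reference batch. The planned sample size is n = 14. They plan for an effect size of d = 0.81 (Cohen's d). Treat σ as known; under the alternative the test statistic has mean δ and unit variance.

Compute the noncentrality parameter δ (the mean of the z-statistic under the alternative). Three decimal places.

The noncentrality parameter scales effect size by the design's sample-size factor: δ = d·√n = 0.81 × √14 = 3.0307

δ ≈ 3.031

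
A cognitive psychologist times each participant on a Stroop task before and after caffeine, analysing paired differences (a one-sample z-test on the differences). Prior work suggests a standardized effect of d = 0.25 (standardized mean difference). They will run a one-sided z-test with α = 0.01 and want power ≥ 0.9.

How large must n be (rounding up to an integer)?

For power 0.9 need Φ(δ − z_{0.01}) = 0.9, so δ = z_{0.01} + z_{0.10} = 2.326 + 1.282 = 3.608.
δ = d·√n ⇒ n = (δ/d)² = (3.608 / 0.25)² = 208.27.
Round up to the next whole unit.

n = 209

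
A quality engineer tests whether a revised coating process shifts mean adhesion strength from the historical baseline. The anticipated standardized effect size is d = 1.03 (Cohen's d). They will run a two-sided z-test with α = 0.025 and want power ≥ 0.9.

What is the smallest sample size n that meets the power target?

n = 12

For power 0.9 need Φ(δ − z_{0.0125}) = 0.9, so δ = z_{0.0125} + z_{0.10} = 2.241 + 1.282 = 3.523.
(For δ > 0 the lower-tail rejection region contributes negligibly to power, so the one-term inversion is standard.)
δ = d·√n ⇒ n = (δ/d)² = (3.523 / 1.03)² = 11.70.
Rounding up, n = 12.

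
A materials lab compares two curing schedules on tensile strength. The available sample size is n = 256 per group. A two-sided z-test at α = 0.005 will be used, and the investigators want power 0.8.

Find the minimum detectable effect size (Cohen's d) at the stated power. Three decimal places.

d ≈ 0.322

Need Φ(δ − 2.807) = 0.8, so δ = 2.807 + 0.842 = 3.649.
(Lower-tail contribution to power is negligible for δ > 0.)
δ = d·√(n/2) ⇒ d = δ/√(n/2) = 3.649/√(256/2) = 0.3225.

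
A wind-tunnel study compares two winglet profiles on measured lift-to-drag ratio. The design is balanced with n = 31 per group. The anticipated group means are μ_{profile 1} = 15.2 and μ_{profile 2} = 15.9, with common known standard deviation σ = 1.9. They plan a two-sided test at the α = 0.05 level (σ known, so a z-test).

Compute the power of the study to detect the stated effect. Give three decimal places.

Power ≈ 0.306

Standardized effect: d = |μ_{profile 1} − μ_{profile 2}| / σ = |15.2 − 15.9| / 1.9 = 0.3684
Noncentrality parameter: δ = d·√(n/2) = 0.3684 × √(31/2) = 1.4505
Critical value for a two-sided test at α = 0.05: z_{α/2} = 1.960.
Power = Φ(δ − 1.960) + Φ(−δ − 1.960) = Φ(-0.509) + Φ(-3.410) = 0.3052 + 0.0003 = 0.3055.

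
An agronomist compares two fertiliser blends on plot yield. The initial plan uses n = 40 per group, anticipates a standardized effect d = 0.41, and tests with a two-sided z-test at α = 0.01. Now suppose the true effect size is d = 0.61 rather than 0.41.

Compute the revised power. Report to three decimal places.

With d = 0.61: δ = d·√(n/2) = 0.61 × √(40/2) = 2.7280. Critical value z_{0.005} = 2.576.
Revised power = Φ(δ − 2.576) + Φ(−δ − 2.576) = Φ(0.152) + Φ(-5.304) = 0.5605 + 0.0000 = 0.5605.

Power ≈ 0.560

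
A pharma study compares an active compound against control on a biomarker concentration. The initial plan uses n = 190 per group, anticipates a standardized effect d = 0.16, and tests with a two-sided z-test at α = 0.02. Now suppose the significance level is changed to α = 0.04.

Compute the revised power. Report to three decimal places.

Power ≈ 0.311

δ = d·√(n/2) = 0.16 × √(190/2) = 1.5595 (unchanged). New critical value: z_{0.02} = 2.054.
Revised power = Φ(δ − 2.054) + Φ(−δ − 2.054) = Φ(-0.494) + Φ(-3.613) = 0.3106 + 0.0002 = 0.3107.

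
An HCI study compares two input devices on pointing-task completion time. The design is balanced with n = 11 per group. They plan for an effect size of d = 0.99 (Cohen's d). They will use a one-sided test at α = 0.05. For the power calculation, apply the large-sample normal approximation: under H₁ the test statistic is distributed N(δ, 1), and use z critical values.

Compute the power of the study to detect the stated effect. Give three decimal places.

Power ≈ 0.751

Noncentrality parameter: δ = d·√(n/2) = 0.99 × √(11/2) = 2.3218
One-sided α = 0.05 → critical value z_{0.05} = 1.645.
Power = Φ(δ − 1.645) = Φ(0.677) = 0.7508.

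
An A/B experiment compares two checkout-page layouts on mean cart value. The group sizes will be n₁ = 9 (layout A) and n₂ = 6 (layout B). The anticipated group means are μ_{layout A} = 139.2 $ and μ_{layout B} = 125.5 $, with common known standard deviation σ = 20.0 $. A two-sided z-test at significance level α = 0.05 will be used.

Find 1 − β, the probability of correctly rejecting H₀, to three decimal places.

Power ≈ 0.255

Standardized effect: d = |μ_{layout A} − μ_{layout B}| / σ = |139.2 − 125.5| / 20.0 = 0.6850
Noncentrality parameter: δ = d / √(1/n₁ + 1/n₂) = 0.6850 / √(1/9 + 1/6) = 1.2997
Two-sided α = 0.05 → critical value z_{0.025} = 1.960.
Power = Φ(δ − 1.960) + Φ(−δ − 1.960) = Φ(-0.660) + Φ(-3.260) = 0.2545 + 0.0006 = 0.2551.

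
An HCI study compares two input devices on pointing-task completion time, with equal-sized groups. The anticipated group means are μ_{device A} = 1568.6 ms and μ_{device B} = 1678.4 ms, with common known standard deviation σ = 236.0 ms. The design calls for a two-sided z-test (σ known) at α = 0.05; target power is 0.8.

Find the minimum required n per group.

n = 73 per group

Standardized effect: d = |μ_{device A} − μ_{device B}| / σ = |1568.6 − 1678.4| / 236.0 = 0.4653
Set Φ(δ − 1.960) = 0.8; then δ − 1.960 = Φ⁻¹(0.8) = 0.842, giving δ = 2.802.
(The Φ(−δ − z_{α/2}) term is vanishingly small for δ > 0 and is dropped in the standard sample-size formula.)
δ = d·√(n/2) ⇒ n = 2(δ/d)² = 2 × (2.802 / 0.4653)² = 72.52.
Round up to the next whole unit.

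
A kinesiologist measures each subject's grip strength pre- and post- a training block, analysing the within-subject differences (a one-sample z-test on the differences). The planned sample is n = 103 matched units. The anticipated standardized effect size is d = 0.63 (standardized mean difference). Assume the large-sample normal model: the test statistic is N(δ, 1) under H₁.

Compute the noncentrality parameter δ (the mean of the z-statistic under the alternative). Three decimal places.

The noncentrality parameter scales effect size by the design's sample-size factor: δ = d·√n = 0.63 × √103 = 6.3938

δ ≈ 6.394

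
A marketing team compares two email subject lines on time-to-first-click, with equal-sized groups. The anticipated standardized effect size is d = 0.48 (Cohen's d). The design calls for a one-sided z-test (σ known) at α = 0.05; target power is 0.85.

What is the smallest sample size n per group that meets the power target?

n = 63 per group

For power 0.85 need Φ(δ − z_{0.05}) = 0.85, so δ = z_{0.05} + z_{0.15} = 1.645 + 1.036 = 2.681.
δ = d·√(n/2) ⇒ n = 2(δ/d)² = 2 × (2.681 / 0.48)² = 62.41.
Rounding up, n = 63 per group.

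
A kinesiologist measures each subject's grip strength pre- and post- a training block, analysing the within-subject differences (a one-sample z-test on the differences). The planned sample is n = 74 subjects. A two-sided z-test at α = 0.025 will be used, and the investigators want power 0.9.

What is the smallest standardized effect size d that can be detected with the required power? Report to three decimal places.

Need Φ(δ − 2.241) = 0.9, so δ = 2.241 + 1.282 = 3.523.
(The second rejection-region term Φ(−δ − z_{α/2}) is negligible and dropped.)
δ = d·√n ⇒ d = δ/√n = 3.523/√74 = 0.4095.

d ≈ 0.410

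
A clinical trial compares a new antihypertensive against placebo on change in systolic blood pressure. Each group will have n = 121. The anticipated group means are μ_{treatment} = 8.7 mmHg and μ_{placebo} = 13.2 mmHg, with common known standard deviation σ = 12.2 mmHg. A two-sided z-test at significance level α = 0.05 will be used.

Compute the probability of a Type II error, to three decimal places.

β ≈ 0.182

Standardized effect: d = |μ_{treatment} − μ_{placebo}| / σ = |8.7 − 13.2| / 12.2 = 0.3689
Noncentrality parameter: δ = d·√(n/2) = 0.3689 × √(121/2) = 2.8690
Two-sided α = 0.05 → critical value z_{0.025} = 1.960.
Power = Φ(δ − 1.960) + Φ(−δ − 1.960) = Φ(0.909) + Φ(-4.829) = 0.8183 + 0.0000 = 0.8183.
Type II error: β = 1 − power = 1 − 0.8183 = 0.1817.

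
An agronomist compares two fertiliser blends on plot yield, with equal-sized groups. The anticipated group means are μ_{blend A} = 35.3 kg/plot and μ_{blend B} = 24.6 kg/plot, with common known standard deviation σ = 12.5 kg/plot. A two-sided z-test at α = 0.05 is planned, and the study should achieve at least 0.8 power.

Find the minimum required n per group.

Standardized effect: d = |μ_{blend A} − μ_{blend B}| / σ = |35.3 − 24.6| / 12.5 = 0.8560
Set Φ(δ − 1.960) = 0.8; then δ − 1.960 = Φ⁻¹(0.8) = 0.842, giving δ = 2.802.
(Ignoring the negligible lower-tail rejection probability gives the usual closed-form inversion.)
δ = d·√(n/2) ⇒ n = 2(δ/d)² = 2 × (2.802 / 0.8560)² = 21.42.
Round up to the next whole unit.

n = 22 per group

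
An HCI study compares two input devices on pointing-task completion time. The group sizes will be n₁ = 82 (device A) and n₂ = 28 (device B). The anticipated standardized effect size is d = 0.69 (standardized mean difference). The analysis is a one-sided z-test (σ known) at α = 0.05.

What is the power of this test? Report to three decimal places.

Power ≈ 0.934

Noncentrality parameter: δ = d / √(1/n₁ + 1/n₂) = 0.69 / √(1/82 + 1/28) = 3.1524
Critical value for a one-sided test at α = 0.05: z_α = 1.645.
Power = P(Z > 1.645 − δ) = Φ(1.508) = 0.9342.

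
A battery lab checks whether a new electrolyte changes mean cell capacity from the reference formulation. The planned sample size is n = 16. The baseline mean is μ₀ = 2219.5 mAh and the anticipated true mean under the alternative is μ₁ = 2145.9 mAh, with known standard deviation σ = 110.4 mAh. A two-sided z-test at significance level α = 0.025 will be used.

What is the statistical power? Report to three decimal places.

Power ≈ 0.665

Standardized effect: d = |μ₁ − μ₀| / σ = |2145.9 − 2219.5| / 110.4 = 0.6667
Noncentrality parameter: δ = d·√n = 0.6667 × √16 = 2.6667
Two-sided α = 0.025 → critical value z_{0.0125} = 2.241.
Power = Φ(δ − 2.241) + Φ(−δ − 2.241) = Φ(0.425) + Φ(-4.908) = 0.6647 + 0.0000 = 0.6647.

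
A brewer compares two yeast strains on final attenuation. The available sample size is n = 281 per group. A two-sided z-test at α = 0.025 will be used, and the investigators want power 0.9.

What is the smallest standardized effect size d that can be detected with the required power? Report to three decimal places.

d ≈ 0.297

Need Φ(δ − 2.241) = 0.9, so δ = 2.241 + 1.282 = 3.523.
(Lower-tail contribution to power is negligible for δ > 0.)
δ = d·√(n/2) ⇒ d = δ/√(n/2) = 3.523/√(281/2) = 0.2972.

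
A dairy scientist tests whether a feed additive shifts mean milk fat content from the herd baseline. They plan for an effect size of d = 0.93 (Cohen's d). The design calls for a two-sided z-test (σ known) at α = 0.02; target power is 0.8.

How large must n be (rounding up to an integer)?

For power 0.8 need Φ(δ − z_{0.01}) = 0.8, so δ = z_{0.01} + z_{0.20} = 2.326 + 0.842 = 3.168.
(The Φ(−δ − z_{α/2}) term is vanishingly small for δ > 0 and is dropped in the standard sample-size formula.)
δ = d·√n ⇒ n = (δ/d)² = (3.168 / 0.93)² = 11.60.
Rounding up, n = 12.

n = 12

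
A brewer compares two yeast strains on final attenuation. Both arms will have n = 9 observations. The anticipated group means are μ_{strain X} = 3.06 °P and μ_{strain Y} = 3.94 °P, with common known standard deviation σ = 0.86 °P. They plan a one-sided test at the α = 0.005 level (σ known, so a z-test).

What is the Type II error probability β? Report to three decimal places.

β ≈ 0.657

Standardized effect: d = |μ_{strain X} − μ_{strain Y}| / σ = |3.06 − 3.94| / 0.86 = 1.0233
Noncentrality parameter: δ = d·√(n/2) = 1.0233 × √(9/2) = 2.1707
One-sided α = 0.005 → critical value z_{0.005} = 2.576.
Power = P(Z > 2.576 − δ) = Φ(-0.405) = 0.3427.
Type II error: β = 1 − power = 1 − 0.3427 = 0.6573.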